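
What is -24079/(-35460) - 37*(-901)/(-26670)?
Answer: -17998103/31523940 ≈ -0.57093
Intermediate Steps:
-24079/(-35460) - 37*(-901)/(-26670) = -24079*(-1/35460) + 33337*(-1/26670) = 24079/35460 - 33337/26670 = -17998103/31523940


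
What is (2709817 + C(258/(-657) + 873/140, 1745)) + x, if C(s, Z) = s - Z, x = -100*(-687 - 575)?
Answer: 86898958667/30660 ≈ 2.8343e+6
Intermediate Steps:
x = 126200 (x = -100*(-1262) = 126200)
(2709817 + C(258/(-657) + 873/140, 1745)) + x = (2709817 + ((258/(-657) + 873/140) - 1*1745)) + 126200 = (2709817 + ((258*(-1/657) + 873*(1/140)) - 1745)) + 126200 = (2709817 + ((-86/219 + 873/140) - 1745)) + 126200 = (2709817 + (179147/30660 - 1745)) + 126200 = (2709817 - 53322553/30660) + 126200 = 83029666667/30660 + 126200 = 86898958667/30660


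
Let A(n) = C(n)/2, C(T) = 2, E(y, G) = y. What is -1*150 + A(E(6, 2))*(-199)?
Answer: -349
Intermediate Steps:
A(n) = 1 (A(n) = 2/2 = 2*(1/2) = 1)
-1*150 + A(E(6, 2))*(-199) = -1*150 + 1*(-199) = -150 - 199 = -349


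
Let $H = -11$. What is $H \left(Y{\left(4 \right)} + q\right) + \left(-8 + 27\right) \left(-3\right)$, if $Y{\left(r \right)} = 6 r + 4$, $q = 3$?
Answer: $-398$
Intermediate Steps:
$Y{\left(r \right)} = 4 + 6 r$
$H \left(Y{\left(4 \right)} + q\right) + \left(-8 + 27\right) \left(-3\right) = - 11 \left(\left(4 + 6 \cdot 4\right) + 3\right) + \left(-8 + 27\right) \left(-3\right) = - 11 \left(\left(4 + 24\right) + 3\right) + 19 \left(-3\right) = - 11 \left(28 + 3\right) - 57 = \left(-11\right) 31 - 57 = -341 - 57 = -398$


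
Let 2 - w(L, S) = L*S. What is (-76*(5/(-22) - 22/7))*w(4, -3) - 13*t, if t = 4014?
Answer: -534558/11 ≈ -48596.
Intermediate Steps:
w(L, S) = 2 - L*S
(-76*(5/(-22) - 22/7))*w(4, -3) - 13*t = (-76*(5/(-22) - 22/7))*(2 - 1*4*(-3)) - 13*4014 = (-76*(5*(-1/22) - 22*⅐))*(2 + 12) - 52182 = -76*(-5/22 - 22/7)*14 - 52182 = -76*(-519/154)*14 - 52182 = (19722/77)*14 - 52182 = 39444/11 - 52182 = -534558/11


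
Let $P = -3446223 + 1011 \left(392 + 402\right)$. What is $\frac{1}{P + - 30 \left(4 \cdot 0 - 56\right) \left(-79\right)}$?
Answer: $- \frac{1}{2776209} \approx -3.602 \cdot 10^{-7}$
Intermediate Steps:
$P = -2643489$ ($P = -3446223 + 1011 \cdot 794 = -3446223 + 802734 = -2643489$)
$\frac{1}{P + - 30 \left(4 \cdot 0 - 56\right) \left(-79\right)} = \frac{1}{-2643489 + - 30 \left(4 \cdot 0 - 56\right) \left(-79\right)} = \frac{1}{-2643489 + - 30 \left(0 - 56\right) \left(-79\right)} = \frac{1}{-2643489 + \left(-30\right) \left(-56\right) \left(-79\right)} = \frac{1}{-2643489 + 1680 \left(-79\right)} = \frac{1}{-2643489 - 132720} = \frac{1}{-2776209} = - \frac{1}{2776209}$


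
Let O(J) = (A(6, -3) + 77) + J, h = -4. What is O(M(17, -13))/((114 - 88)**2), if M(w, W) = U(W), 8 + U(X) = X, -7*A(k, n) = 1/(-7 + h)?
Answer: 4313/52052 ≈ 0.082859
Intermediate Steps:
A(k, n) = 1/77 (A(k, n) = -1/(7*(-7 - 4)) = -1/7/(-11) = -1/7*(-1/11) = 1/77)
U(X) = -8 + X
M(w, W) = -8 + W
O(J) = 5930/77 + J (O(J) = (1/77 + 77) + J = 5930/77 + J)
O(M(17, -13))/((114 - 88)**2) = (5930/77 + (-8 - 13))/((114 - 88)**2) = (5930/77 - 21)/(26**2) = (4313/77)/676 = (4313/77)*(1/676) = 4313/52052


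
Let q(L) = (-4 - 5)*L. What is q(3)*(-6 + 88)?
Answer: -2214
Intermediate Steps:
q(L) = -9*L
q(3)*(-6 + 88) = (-9*3)*(-6 + 88) = -27*82 = -2214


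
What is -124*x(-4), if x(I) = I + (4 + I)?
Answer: 496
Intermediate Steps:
x(I) = 4 + 2*I
-124*x(-4) = -124*(4 + 2*(-4)) = -124*(4 - 8) = -124*(-4) = 496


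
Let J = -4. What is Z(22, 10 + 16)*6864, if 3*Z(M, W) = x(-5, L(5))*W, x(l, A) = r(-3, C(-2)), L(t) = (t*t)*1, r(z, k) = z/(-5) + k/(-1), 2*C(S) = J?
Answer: 773344/5 ≈ 1.5467e+5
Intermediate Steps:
C(S) = -2 (C(S) = (½)*(-4) = -2)
r(z, k) = -k - z/5 (r(z, k) = z*(-⅕) + k*(-1) = -z/5 - k = -k - z/5)
L(t) = t² (L(t) = t²*1 = t²)
x(l, A) = 13/5 (x(l, A) = -1*(-2) - ⅕*(-3) = 2 + ⅗ = 13/5)
Z(M, W) = 13*W/15 (Z(M, W) = (13*W/5)/3 = 13*W/15)
Z(22, 10 + 16)*6864 = (13*(10 + 16)/15)*6864 = ((13/15)*26)*6864 = (338/15)*6864 = 773344/5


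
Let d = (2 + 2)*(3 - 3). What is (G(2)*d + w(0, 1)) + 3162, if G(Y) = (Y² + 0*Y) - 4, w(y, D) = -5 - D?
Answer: 3156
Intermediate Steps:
G(Y) = -4 + Y² (G(Y) = (Y² + 0) - 4 = Y² - 4 = -4 + Y²)
d = 0 (d = 4*0 = 0)
(G(2)*d + w(0, 1)) + 3162 = ((-4 + 2²)*0 + (-5 - 1*1)) + 3162 = ((-4 + 4)*0 + (-5 - 1)) + 3162 = (0*0 - 6) + 3162 = (0 - 6) + 3162 = -6 + 3162 = 3156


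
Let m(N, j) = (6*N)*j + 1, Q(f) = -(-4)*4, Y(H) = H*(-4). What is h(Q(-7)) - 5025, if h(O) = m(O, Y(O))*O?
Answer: -103313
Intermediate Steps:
Y(H) = -4*H
Q(f) = 16 (Q(f) = -4*(-4) = 16)
m(N, j) = 1 + 6*N*j (m(N, j) = 6*N*j + 1 = 1 + 6*N*j)
h(O) = O*(1 - 24*O²) (h(O) = (1 + 6*O*(-4*O))*O = (1 - 24*O²)*O = O*(1 - 24*O²))
h(Q(-7)) - 5025 = (16 - 24*16³) - 5025 = (16 - 24*4096) - 5025 = (16 - 98304) - 5025 = -98288 - 5025 = -103313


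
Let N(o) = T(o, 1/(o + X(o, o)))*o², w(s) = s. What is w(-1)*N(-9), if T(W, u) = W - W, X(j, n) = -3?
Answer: 0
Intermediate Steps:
T(W, u) = 0
N(o) = 0 (N(o) = 0*o² = 0)
w(-1)*N(-9) = -1*0 = 0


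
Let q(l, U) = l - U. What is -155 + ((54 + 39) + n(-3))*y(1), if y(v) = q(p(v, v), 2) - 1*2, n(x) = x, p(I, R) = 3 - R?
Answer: -335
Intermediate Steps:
y(v) = -1 - v (y(v) = ((3 - v) - 1*2) - 1*2 = ((3 - v) - 2) - 2 = (1 - v) - 2 = -1 - v)
-155 + ((54 + 39) + n(-3))*y(1) = -155 + ((54 + 39) - 3)*(-1 - 1*1) = -155 + (93 - 3)*(-1 - 1) = -155 + 90*(-2) = -155 - 180 = -335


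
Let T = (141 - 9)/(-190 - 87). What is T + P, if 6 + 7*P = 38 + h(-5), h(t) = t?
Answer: 6555/1939 ≈ 3.3806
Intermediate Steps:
T = -132/277 (T = 132/(-277) = 132*(-1/277) = -132/277 ≈ -0.47653)
P = 27/7 (P = -6/7 + (38 - 5)/7 = -6/7 + (⅐)*33 = -6/7 + 33/7 = 27/7 ≈ 3.8571)
T + P = -132/277 + 27/7 = 6555/1939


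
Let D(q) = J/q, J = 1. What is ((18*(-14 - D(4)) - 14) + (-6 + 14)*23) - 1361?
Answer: -2895/2 ≈ -1447.5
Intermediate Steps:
D(q) = 1/q
((18*(-14 - D(4)) - 14) + (-6 + 14)*23) - 1361 = ((18*(-14 - 1/4) - 14) + (-6 + 14)*23) - 1361 = ((18*(-14 - 1*¼) - 14) + 8*23) - 1361 = ((18*(-14 - ¼) - 14) + 184) - 1361 = ((18*(-57/4) - 14) + 184) - 1361 = ((-513/2 - 14) + 184) - 1361 = (-541/2 + 184) - 1361 = -173/2 - 1361 = -2895/2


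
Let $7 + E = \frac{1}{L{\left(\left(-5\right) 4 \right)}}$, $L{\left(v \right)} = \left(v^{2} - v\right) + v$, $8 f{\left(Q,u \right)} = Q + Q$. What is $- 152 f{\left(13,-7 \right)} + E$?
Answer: $- \frac{200399}{400} \approx -501.0$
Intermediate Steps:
$f{\left(Q,u \right)} = \frac{Q}{4}$ ($f{\left(Q,u \right)} = \frac{Q + Q}{8} = \frac{2 Q}{8} = \frac{Q}{4}$)
$L{\left(v \right)} = v^{2}$
$E = - \frac{2799}{400}$ ($E = -7 + \frac{1}{\left(\left(-5\right) 4\right)^{2}} = -7 + \frac{1}{\left(-20\right)^{2}} = -7 + \frac{1}{400} = - \frac{2799}{400} \approx -6.9975$)
$- 152 f{\left(13,-7 \right)} + E = - 152 \cdot \frac{1}{4} \cdot 13 - \frac{2799}{400} = \left(-152\right) \frac{13}{4} - \frac{2799}{400} = -494 - \frac{2799}{400} = - \frac{200399}{400}$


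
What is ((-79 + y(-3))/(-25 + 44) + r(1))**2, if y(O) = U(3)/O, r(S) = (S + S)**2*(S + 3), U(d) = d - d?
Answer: 50625/361 ≈ 140.24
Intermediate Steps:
U(d) = 0
r(S) = 4*S**2*(3 + S) (r(S) = (2*S)**2*(3 + S) = (4*S**2)*(3 + S) = 4*S**2*(3 + S))
y(O) = 0 (y(O) = 0/O = 0)
((-79 + y(-3))/(-25 + 44) + r(1))**2 = ((-79 + 0)/(-25 + 44) + 4*1**2*(3 + 1))**2 = (-79/19 + 4*1*4)**2 = (-79*1/19 + 16)**2 = (-79/19 + 16)**2 = (225/19)**2 = 50625/361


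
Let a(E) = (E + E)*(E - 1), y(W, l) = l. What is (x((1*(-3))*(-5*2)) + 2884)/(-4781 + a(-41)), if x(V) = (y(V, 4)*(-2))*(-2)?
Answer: -2900/1337 ≈ -2.1690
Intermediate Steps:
a(E) = 2*E*(-1 + E) (a(E) = (2*E)*(-1 + E) = 2*E*(-1 + E))
x(V) = 16 (x(V) = (4*(-2))*(-2) = -8*(-2) = 16)
(x((1*(-3))*(-5*2)) + 2884)/(-4781 + a(-41)) = (16 + 2884)/(-4781 + 2*(-41)*(-1 - 41)) = 2900/(-4781 + 2*(-41)*(-42)) = 2900/(-4781 + 3444) = 2900/(-1337) = 2900*(-1/1337) = -2900/1337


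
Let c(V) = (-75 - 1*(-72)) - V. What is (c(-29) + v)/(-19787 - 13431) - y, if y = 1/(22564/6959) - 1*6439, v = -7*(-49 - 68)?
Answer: 2412989784643/374765476 ≈ 6438.7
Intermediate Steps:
c(V) = -3 - V (c(V) = (-75 + 72) - V = -3 - V)
v = 819 (v = -7*(-117) = 819)
y = -145282637/22564 (y = 1/(22564*(1/6959)) - 6439 = 1/(22564/6959) - 6439 = 6959/22564 - 6439 = -145282637/22564 ≈ -6438.7)
(c(-29) + v)/(-19787 - 13431) - y = ((-3 - 1*(-29)) + 819)/(-19787 - 13431) - 1*(-145282637/22564) = ((-3 + 29) + 819)/(-33218) + 145282637/22564 = (26 + 819)*(-1/33218) + 145282637/22564 = 845*(-1/33218) + 145282637/22564 = -845/33218 + 145282637/22564 = 2412989784643/374765476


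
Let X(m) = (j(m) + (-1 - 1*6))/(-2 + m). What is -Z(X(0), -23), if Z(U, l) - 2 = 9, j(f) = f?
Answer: -11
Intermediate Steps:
X(m) = (-7 + m)/(-2 + m) (X(m) = (m + (-1 - 1*6))/(-2 + m) = (m + (-1 - 6))/(-2 + m) = (m - 7)/(-2 + m) = (-7 + m)/(-2 + m))
Z(U, l) = 11 (Z(U, l) = 2 + 9 = 11)
-Z(X(0), -23) = -1*11 = -11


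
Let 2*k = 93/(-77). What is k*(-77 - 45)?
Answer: 5673/77 ≈ 73.675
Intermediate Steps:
k = -93/154 (k = (93/(-77))/2 = (93*(-1/77))/2 = (½)*(-93/77) = -93/154 ≈ -0.60390)
k*(-77 - 45) = -93*(-77 - 45)/154 = -93/154*(-122) = 5673/77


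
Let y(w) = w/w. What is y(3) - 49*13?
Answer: -636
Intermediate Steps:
y(w) = 1
y(3) - 49*13 = 1 - 49*13 = 1 - 637 = -636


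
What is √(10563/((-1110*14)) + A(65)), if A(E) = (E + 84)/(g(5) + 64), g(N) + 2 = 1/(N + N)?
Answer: √10087375305/76590 ≈ 1.3113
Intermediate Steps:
g(N) = -2 + 1/(2*N) (g(N) = -2 + 1/(N + N) = -2 + 1/(2*N))
A(E) = 280/207 + 10*E/621 (A(E) = (E + 84)/((-2 + (½)/5) + 64) = (84 + E)/((-2 + (½)*(⅕)) + 64) = (84 + E)/((-2 + ⅒) + 64) = (84 + E)/(-19/10 + 64) = (84 + E)/(621/10) = (84 + E)*(10/621) = 280/207 + 10*E/621)
√(10563/((-1110*14)) + A(65)) = √(10563/((-1110*14)) + (280/207 + (10/621)*65)) = √(10563/(-15540) + (280/207 + 650/621)) = √(10563*(-1/15540) + 1490/621) = √(-503/740 + 1490/621) = √(790237/459540) = √10087375305/76590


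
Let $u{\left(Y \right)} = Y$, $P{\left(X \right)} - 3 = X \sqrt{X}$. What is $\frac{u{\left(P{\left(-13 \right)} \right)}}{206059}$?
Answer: $\frac{3}{206059} - \frac{13 i \sqrt{13}}{206059} \approx 1.4559 \cdot 10^{-5} - 0.00022747 i$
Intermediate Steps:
$P{\left(X \right)} = 3 + X^{\frac{3}{2}}$ ($P{\left(X \right)} = 3 + X \sqrt{X} = 3 + X^{\frac{3}{2}}$)
$\frac{u{\left(P{\left(-13 \right)} \right)}}{206059} = \frac{3 + \left(-13\right)^{\frac{3}{2}}}{206059} = \left(3 - 13 i \sqrt{13}\right) \frac{1}{206059} = \frac{3}{206059} - \frac{13 i \sqrt{13}}{206059}$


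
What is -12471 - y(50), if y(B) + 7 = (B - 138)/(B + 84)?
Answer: -835044/67 ≈ -12463.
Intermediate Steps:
y(B) = -7 + (-138 + B)/(84 + B) (y(B) = -7 + (B - 138)/(B + 84) = -7 + (-138 + B)/(84 + B))
-12471 - y(50) = -12471 - 6*(-121 - 1*50)/(84 + 50) = -12471 - 6*(-121 - 50)/134 = -12471 - 6*(-171)/134 = -12471 - 1*(-513/67) = -12471 + 513/67 = -835044/67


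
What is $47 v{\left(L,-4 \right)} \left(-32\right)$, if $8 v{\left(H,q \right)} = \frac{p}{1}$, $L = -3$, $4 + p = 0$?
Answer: $752$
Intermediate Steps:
$p = -4$ ($p = -4 + 0 = -4$)
$v{\left(H,q \right)} = - \frac{1}{2}$ ($v{\left(H,q \right)} = \frac{\left(-4\right) 1^{-1}}{8} = \frac{\left(-4\right) 1}{8} = \frac{1}{8} \left(-4\right) = - \frac{1}{2}$)
$47 v{\left(L,-4 \right)} \left(-32\right) = 47 \left(- \frac{1}{2}\right) \left(-32\right) = \left(- \frac{47}{2}\right) \left(-32\right) = 752$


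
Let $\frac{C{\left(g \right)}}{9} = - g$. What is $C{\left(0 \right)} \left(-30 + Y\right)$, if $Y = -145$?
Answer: $0$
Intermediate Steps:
$C{\left(g \right)} = - 9 g$ ($C{\left(g \right)} = 9 \left(- g\right) = - 9 g$)
$C{\left(0 \right)} \left(-30 + Y\right) = \left(-9\right) 0 \left(-30 - 145\right) = 0 \left(-175\right) = 0$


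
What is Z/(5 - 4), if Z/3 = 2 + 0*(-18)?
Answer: 6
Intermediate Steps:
Z = 6 (Z = 3*(2 + 0*(-18)) = 3*(2 + 0) = 3*2 = 6)
Z/(5 - 4) = 6/(5 - 4) = 6/1 = 1*6 = 6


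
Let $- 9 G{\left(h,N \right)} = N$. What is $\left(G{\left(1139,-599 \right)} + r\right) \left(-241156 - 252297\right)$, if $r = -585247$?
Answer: $\frac{2598831412672}{9} \approx 2.8876 \cdot 10^{11}$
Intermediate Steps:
$G{\left(h,N \right)} = - \frac{N}{9}$
$\left(G{\left(1139,-599 \right)} + r\right) \left(-241156 - 252297\right) = \left(\left(- \frac{1}{9}\right) \left(-599\right) - 585247\right) \left(-241156 - 252297\right) = \left(\frac{599}{9} - 585247\right) \left(-493453\right) = \left(- \frac{5266624}{9}\right) \left(-493453\right) = \frac{2598831412672}{9}$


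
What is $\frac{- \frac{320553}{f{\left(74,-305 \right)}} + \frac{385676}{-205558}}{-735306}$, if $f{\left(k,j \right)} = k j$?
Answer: $- \frac{28593763127}{1705705526991180} \approx -1.6764 \cdot 10^{-5}$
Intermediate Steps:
$f{\left(k,j \right)} = j k$
$\frac{- \frac{320553}{f{\left(74,-305 \right)}} + \frac{385676}{-205558}}{-735306} = \frac{- \frac{320553}{\left(-305\right) 74} + \frac{385676}{-205558}}{-735306} = \left(- \frac{320553}{-22570} + 385676 \left(- \frac{1}{205558}\right)\right) \left(- \frac{1}{735306}\right) = \left(\left(-320553\right) \left(- \frac{1}{22570}\right) - \frac{192838}{102779}\right) \left(- \frac{1}{735306}\right) = \left(\frac{320553}{22570} - \frac{192838}{102779}\right) \left(- \frac{1}{735306}\right) = \frac{28593763127}{2319722030} \left(- \frac{1}{735306}\right) = - \frac{28593763127}{1705705526991180}$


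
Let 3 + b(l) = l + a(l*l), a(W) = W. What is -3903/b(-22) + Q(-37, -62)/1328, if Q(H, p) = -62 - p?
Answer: -1301/153 ≈ -8.5033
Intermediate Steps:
b(l) = -3 + l + l**2 (b(l) = -3 + (l + l*l) = -3 + (l + l**2) = -3 + l + l**2)
-3903/b(-22) + Q(-37, -62)/1328 = -3903/(-3 - 22 + (-22)**2) + (-62 - 1*(-62))/1328 = -3903/(-3 - 22 + 484) + (-62 + 62)*(1/1328) = -3903/459 + 0*(1/1328) = -3903*1/459 + 0 = -1301/153 + 0 = -1301/153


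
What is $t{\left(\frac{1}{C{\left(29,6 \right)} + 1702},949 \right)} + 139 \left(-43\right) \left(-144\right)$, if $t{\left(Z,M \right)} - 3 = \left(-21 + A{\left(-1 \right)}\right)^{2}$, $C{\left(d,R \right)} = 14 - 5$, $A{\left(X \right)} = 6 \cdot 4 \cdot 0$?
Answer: $861132$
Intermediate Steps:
$A{\left(X \right)} = 0$ ($A{\left(X \right)} = 24 \cdot 0 = 0$)
$C{\left(d,R \right)} = 9$ ($C{\left(d,R \right)} = 14 - 5 = 9$)
$t{\left(Z,M \right)} = 444$ ($t{\left(Z,M \right)} = 3 + \left(-21 + 0\right)^{2} = 3 + \left(-21\right)^{2} = 3 + 441 = 444$)
$t{\left(\frac{1}{C{\left(29,6 \right)} + 1702},949 \right)} + 139 \left(-43\right) \left(-144\right) = 444 + 139 \left(-43\right) \left(-144\right) = 444 - -860688 = 444 + 860688 = 861132$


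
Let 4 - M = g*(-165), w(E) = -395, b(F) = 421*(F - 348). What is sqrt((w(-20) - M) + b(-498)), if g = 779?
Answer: 210*I*sqrt(11) ≈ 696.49*I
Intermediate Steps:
b(F) = -146508 + 421*F (b(F) = 421*(-348 + F) = -146508 + 421*F)
M = 128539 (M = 4 - 779*(-165) = 4 - 1*(-128535) = 4 + 128535 = 128539)
sqrt((w(-20) - M) + b(-498)) = sqrt((-395 - 1*128539) + (-146508 + 421*(-498))) = sqrt((-395 - 128539) + (-146508 - 209658)) = sqrt(-128934 - 356166) = sqrt(-485100) = 210*I*sqrt(11)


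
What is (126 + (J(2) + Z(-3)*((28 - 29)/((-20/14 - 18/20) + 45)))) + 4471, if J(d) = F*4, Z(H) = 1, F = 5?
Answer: 13790909/2987 ≈ 4617.0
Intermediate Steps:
J(d) = 20 (J(d) = 5*4 = 20)
(126 + (J(2) + Z(-3)*((28 - 29)/((-20/14 - 18/20) + 45)))) + 4471 = (126 + (20 + 1*((28 - 29)/((-20/14 - 18/20) + 45)))) + 4471 = (126 + (20 + 1*(-1/((-20*1/14 - 18*1/20) + 45)))) + 4471 = (126 + (20 + 1*(-1/((-10/7 - 9/10) + 45)))) + 4471 = (126 + (20 + 1*(-1/(-163/70 + 45)))) + 4471 = (126 + (20 + 1*(-1/2987/70))) + 4471 = (126 + (20 + 1*(-1*70/2987))) + 4471 = (126 + (20 + 1*(-70/2987))) + 4471 = (126 + (20 - 70/2987)) + 4471 = (126 + 59670/2987) + 4471 = 436032/2987 + 4471 = 13790909/2987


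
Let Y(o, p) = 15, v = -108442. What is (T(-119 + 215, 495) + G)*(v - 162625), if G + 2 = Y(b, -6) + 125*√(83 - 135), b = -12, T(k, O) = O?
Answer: -137702036 - 67766750*I*√13 ≈ -1.377e+8 - 2.4434e+8*I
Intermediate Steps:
G = 13 + 250*I*√13 (G = -2 + (15 + 125*√(83 - 135)) = -2 + (15 + 125*√(-52)) = -2 + (15 + 125*(2*I*√13)) = -2 + (15 + 250*I*√13) = 13 + 250*I*√13 ≈ 13.0 + 901.39*I)
(T(-119 + 215, 495) + G)*(v - 162625) = (495 + (13 + 250*I*√13))*(-108442 - 162625) = (508 + 250*I*√13)*(-271067) = -137702036 - 67766750*I*√13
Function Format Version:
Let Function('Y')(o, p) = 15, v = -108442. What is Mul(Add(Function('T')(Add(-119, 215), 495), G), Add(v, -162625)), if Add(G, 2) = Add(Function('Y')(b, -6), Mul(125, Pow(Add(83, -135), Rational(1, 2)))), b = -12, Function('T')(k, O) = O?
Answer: Add(-137702036, Mul(-67766750, I, Pow(13, Rational(1, 2)))) ≈ Add(-1.3770e+8, Mul(-2.4434e+8, I))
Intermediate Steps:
G = Add(13, Mul(250, I, Pow(13, Rational(1, 2)))) (G = Add(-2, Add(15, Mul(125, Pow(Add(83, -135), Rational(1, 2))))) = Add(-2, Add(15, Mul(125, Pow(-52, Rational(1, 2))))) = Add(-2, Add(15, Mul(125, Mul(2, I, Pow(13, Rational(1, 2)))))) = Add(-2, Add(15, Mul(250, I, Pow(13, Rational(1, 2))))) = Add(13, Mul(250, I, Pow(13, Rational(1, 2)))) ≈ Add(13.000, Mul(901.39, I)))
Mul(Add(Function('T')(Add(-119, 215), 495), G), Add(v, -162625)) = Mul(Add(495, Add(13, Mul(250, I, Pow(13, Rational(1, 2))))), Add(-108442, -162625)) = Mul(Add(508, Mul(250, I, Pow(13, Rational(1, 2)))), -271067) = Add(-137702036, Mul(-67766750, I, Pow(13, Rational(1, 2))))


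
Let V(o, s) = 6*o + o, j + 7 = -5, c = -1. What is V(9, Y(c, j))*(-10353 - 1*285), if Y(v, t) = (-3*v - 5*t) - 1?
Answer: -670194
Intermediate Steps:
j = -12 (j = -7 - 5 = -12)
Y(v, t) = -1 - 5*t - 3*v (Y(v, t) = (-5*t - 3*v) - 1 = -1 - 5*t - 3*v)
V(o, s) = 7*o
V(9, Y(c, j))*(-10353 - 1*285) = (7*9)*(-10353 - 1*285) = 63*(-10353 - 285) = 63*(-10638) = -670194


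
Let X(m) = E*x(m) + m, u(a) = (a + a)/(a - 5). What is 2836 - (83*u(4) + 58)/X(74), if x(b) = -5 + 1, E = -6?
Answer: 139267/49 ≈ 2842.2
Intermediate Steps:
u(a) = 2*a/(-5 + a) (u(a) = (2*a)/(-5 + a) = 2*a/(-5 + a))
x(b) = -4
X(m) = 24 + m (X(m) = -6*(-4) + m = 24 + m)
2836 - (83*u(4) + 58)/X(74) = 2836 - (83*(2*4/(-5 + 4)) + 58)/(24 + 74) = 2836 - (83*(2*4/(-1)) + 58)/98 = 2836 - (83*(2*4*(-1)) + 58)/98 = 2836 - (83*(-8) + 58)/98 = 2836 - (-664 + 58)/98 = 2836 - (-606)/98 = 2836 - 1*(-303/49) = 2836 + 303/49 = 139267/49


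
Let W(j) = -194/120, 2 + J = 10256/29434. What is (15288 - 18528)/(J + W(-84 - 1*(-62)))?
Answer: 2860984800/2885909 ≈ 991.36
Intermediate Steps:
J = -24306/14717 (J = -2 + 10256/29434 = -2 + 10256*(1/29434) = -2 + 5128/14717 = -24306/14717 ≈ -1.6516)
W(j) = -97/60 (W(j) = -194*1/120 = -97/60)
(15288 - 18528)/(J + W(-84 - 1*(-62))) = (15288 - 18528)/(-24306/14717 - 97/60) = -3240/(-2885909/883020) = -3240*(-883020/2885909) = 2860984800/2885909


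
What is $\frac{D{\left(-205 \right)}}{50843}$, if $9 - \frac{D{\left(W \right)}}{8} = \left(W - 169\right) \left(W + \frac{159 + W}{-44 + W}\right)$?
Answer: $- \frac{152571080}{12659907} \approx -12.052$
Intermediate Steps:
$D{\left(W \right)} = 72 - 8 \left(-169 + W\right) \left(W + \frac{159 + W}{-44 + W}\right)$ ($D{\left(W \right)} = 72 - 8 \left(W - 169\right) \left(W + \frac{159 + W}{-44 + W}\right) = 72 - 8 \left(-169 + W\right) \left(W + \frac{159 + W}{-44 + W}\right)$)
$\frac{D{\left(-205 \right)}}{50843} = \frac{8 \frac{1}{-44 - 205} \left(26475 - \left(-205\right)^{3} - -1520485 + 212 \left(-205\right)^{2}\right)}{50843} = \frac{8 \left(26475 - -8615125 + 1520485 + 212 \cdot 42025\right)}{-249} \cdot \frac{1}{50843} = 8 \left(- \frac{1}{249}\right) \left(26475 + 8615125 + 1520485 + 8909300\right) \frac{1}{50843} = 8 \left(- \frac{1}{249}\right) 19071385 \cdot \frac{1}{50843} = \left(- \frac{152571080}{249}\right) \frac{1}{50843} = - \frac{152571080}{12659907}$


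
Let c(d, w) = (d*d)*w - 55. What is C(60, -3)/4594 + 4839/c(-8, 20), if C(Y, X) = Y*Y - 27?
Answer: 26607291/5627650 ≈ 4.7280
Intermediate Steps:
C(Y, X) = -27 + Y² (C(Y, X) = Y² - 27 = -27 + Y²)
c(d, w) = -55 + w*d² (c(d, w) = d²*w - 55 = w*d² - 55 = -55 + w*d²)
C(60, -3)/4594 + 4839/c(-8, 20) = (-27 + 60²)/4594 + 4839/(-55 + 20*(-8)²) = (-27 + 3600)*(1/4594) + 4839/(-55 + 20*64) = 3573*(1/4594) + 4839/(-55 + 1280) = 3573/4594 + 4839/1225 = 26607291/5627650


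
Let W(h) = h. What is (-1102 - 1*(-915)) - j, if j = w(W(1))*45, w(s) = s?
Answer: -232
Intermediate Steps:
j = 45 (j = 1*45 = 45)
(-1102 - 1*(-915)) - j = (-1102 - 1*(-915)) - 1*45 = (-1102 + 915) - 45 = -187 - 45 = -232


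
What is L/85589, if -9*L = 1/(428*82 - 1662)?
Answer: -1/25754243634 ≈ -3.8829e-11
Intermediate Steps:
L = -1/300906 (L = -1/(9*(428*82 - 1662)) = -1/(9*(35096 - 1662)) = -⅑/33434 = -⅑*1/33434 = -1/300906 ≈ -3.3233e-6)
L/85589 = -1/300906/85589 = -1/300906*1/85589 = -1/25754243634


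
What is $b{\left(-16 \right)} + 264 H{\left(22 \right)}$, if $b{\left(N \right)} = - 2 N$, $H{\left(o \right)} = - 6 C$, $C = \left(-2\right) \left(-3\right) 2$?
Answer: $-18976$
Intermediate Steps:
$C = 12$ ($C = 6 \cdot 2 = 12$)
$H{\left(o \right)} = -72$ ($H{\left(o \right)} = \left(-6\right) 12 = -72$)
$b{\left(-16 \right)} + 264 H{\left(22 \right)} = \left(-2\right) \left(-16\right) + 264 \left(-72\right) = 32 - 19008 = -18976$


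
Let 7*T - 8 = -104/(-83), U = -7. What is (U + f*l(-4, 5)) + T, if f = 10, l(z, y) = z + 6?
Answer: 8321/581 ≈ 14.322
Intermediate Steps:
l(z, y) = 6 + z
T = 768/581 (T = 8/7 + (-104/(-83))/7 = 8/7 + (-104*(-1/83))/7 = 8/7 + (⅐)*(104/83) = 8/7 + 104/581 = 768/581 ≈ 1.3219)
(U + f*l(-4, 5)) + T = (-7 + 10*(6 - 4)) + 768/581 = (-7 + 10*2) + 768/581 = (-7 + 20) + 768/581 = 13 + 768/581 = 8321/581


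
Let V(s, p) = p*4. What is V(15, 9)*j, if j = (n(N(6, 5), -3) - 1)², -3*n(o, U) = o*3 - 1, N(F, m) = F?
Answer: 1600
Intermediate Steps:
V(s, p) = 4*p
n(o, U) = ⅓ - o (n(o, U) = -(o*3 - 1)/3 = -(3*o - 1)/3 = -(-1 + 3*o)/3 = ⅓ - o)
j = 400/9 (j = ((⅓ - 1*6) - 1)² = ((⅓ - 6) - 1)² = (-17/3 - 1)² = (-20/3)² = 400/9 ≈ 44.444)
V(15, 9)*j = (4*9)*(400/9) = 36*(400/9) = 1600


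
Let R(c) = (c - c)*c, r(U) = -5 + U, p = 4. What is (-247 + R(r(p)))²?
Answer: 61009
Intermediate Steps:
R(c) = 0 (R(c) = 0*c = 0)
(-247 + R(r(p)))² = (-247 + 0)² = (-247)² = 61009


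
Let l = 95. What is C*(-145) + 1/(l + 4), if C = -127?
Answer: 1823086/99 ≈ 18415.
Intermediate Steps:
C*(-145) + 1/(l + 4) = -127*(-145) + 1/(95 + 4) = 18415 + 1/99 = 1823086/99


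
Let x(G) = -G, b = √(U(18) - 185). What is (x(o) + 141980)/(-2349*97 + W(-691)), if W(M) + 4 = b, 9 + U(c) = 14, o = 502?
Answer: -32236752646/51918812629 - 848868*I*√5/51918812629 ≈ -0.62091 - 3.656e-5*I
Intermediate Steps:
U(c) = 5 (U(c) = -9 + 14 = 5)
b = 6*I*√5 (b = √(5 - 185) = √(-180) = 6*I*√5 ≈ 13.416*I)
W(M) = -4 + 6*I*√5
(x(o) + 141980)/(-2349*97 + W(-691)) = (-1*502 + 141980)/(-2349*97 + (-4 + 6*I*√5)) = (-502 + 141980)/(-227853 + (-4 + 6*I*√5)) = 141478/(-227857 + 6*I*√5)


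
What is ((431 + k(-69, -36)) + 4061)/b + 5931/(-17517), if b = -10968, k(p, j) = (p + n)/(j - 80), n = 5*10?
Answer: -1852654575/2476296544 ≈ -0.74816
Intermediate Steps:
n = 50
k(p, j) = (50 + p)/(-80 + j) (k(p, j) = (p + 50)/(j - 80) = (50 + p)/(-80 + j))
((431 + k(-69, -36)) + 4061)/b + 5931/(-17517) = ((431 + (50 - 69)/(-80 - 36)) + 4061)/(-10968) + 5931/(-17517) = ((431 - 19/(-116)) + 4061)*(-1/10968) + 5931*(-1/17517) = ((431 - 1/116*(-19)) + 4061)*(-1/10968) - 1977/5839 = ((431 + 19/116) + 4061)*(-1/10968) - 1977/5839 = (50015/116 + 4061)*(-1/10968) - 1977/5839 = (521091/116)*(-1/10968) - 1977/5839 = -173697/424096 - 1977/5839 = -1852654575/2476296544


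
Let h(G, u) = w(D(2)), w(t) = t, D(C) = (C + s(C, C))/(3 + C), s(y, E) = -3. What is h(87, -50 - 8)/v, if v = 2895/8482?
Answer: -8482/14475 ≈ -0.58598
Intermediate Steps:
D(C) = (-3 + C)/(3 + C) (D(C) = (C - 3)/(3 + C) = (-3 + C)/(3 + C))
h(G, u) = -⅕ (h(G, u) = (-3 + 2)/(3 + 2) = -1/5 = (⅕)*(-1) = -⅕)
v = 2895/8482 (v = 2895*(1/8482) = 2895/8482 ≈ 0.34131)
h(87, -50 - 8)/v = -1/(5*2895/8482) = -⅕*8482/2895 = -8482/14475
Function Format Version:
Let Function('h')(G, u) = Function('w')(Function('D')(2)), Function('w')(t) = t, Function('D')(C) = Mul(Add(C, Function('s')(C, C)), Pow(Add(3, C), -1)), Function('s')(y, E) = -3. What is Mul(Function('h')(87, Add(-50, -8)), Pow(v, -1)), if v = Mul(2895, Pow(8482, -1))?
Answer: Rational(-8482, 14475) ≈ -0.58598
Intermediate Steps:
Function('D')(C) = Mul(Pow(Add(3, C), -1), Add(-3, C)) (Function('D')(C) = Mul(Add(C, -3), Pow(Add(3, C), -1)) = Mul(Add(-3, C), Pow(Add(3, C), -1)) = Mul(Pow(Add(3, C), -1), Add(-3, C)))
Function('h')(G, u) = Rational(-1, 5) (Function('h')(G, u) = Mul(Pow(Add(3, 2), -1), Add(-3, 2)) = Mul(Pow(5, -1), -1) = Mul(Rational(1, 5), -1) = Rational(-1, 5))
v = Rational(2895, 8482) (v = Mul(2895, Rational(1, 8482)) = Rational(2895, 8482) ≈ 0.34131)
Mul(Function('h')(87, Add(-50, -8)), Pow(v, -1)) = Mul(Rational(-1, 5), Pow(Rational(2895, 8482), -1)) = Mul(Rational(-1, 5), Rational(8482, 2895)) = Rational(-8482, 14475)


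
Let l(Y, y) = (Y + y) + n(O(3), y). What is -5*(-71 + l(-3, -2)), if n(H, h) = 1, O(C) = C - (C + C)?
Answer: 375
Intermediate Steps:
O(C) = -C (O(C) = C - 2*C = -C)
l(Y, y) = 1 + Y + y (l(Y, y) = (Y + y) + 1 = 1 + Y + y)
-5*(-71 + l(-3, -2)) = -5*(-71 + (1 - 3 - 2)) = -5*(-71 - 4) = -5*(-75) = 375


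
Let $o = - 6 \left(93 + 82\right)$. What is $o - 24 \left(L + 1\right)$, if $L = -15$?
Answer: $-714$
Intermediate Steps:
$o = -1050$ ($o = \left(-6\right) 175 = -1050$)
$o - 24 \left(L + 1\right) = -1050 - 24 \left(-15 + 1\right) = -1050 - -336 = -1050 + 336 = -714$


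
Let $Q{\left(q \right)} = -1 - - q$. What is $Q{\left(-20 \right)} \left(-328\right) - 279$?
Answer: $6609$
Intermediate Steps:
$Q{\left(q \right)} = -1 + q$
$Q{\left(-20 \right)} \left(-328\right) - 279 = \left(-1 - 20\right) \left(-328\right) - 279 = \left(-21\right) \left(-328\right) - 279 = 6888 - 279 = 6609$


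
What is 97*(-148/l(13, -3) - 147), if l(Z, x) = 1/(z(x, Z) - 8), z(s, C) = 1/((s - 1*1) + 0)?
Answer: 104178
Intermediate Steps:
z(s, C) = 1/(-1 + s) (z(s, C) = 1/((s - 1) + 0) = 1/((-1 + s) + 0) = 1/(-1 + s))
l(Z, x) = 1/(-8 + 1/(-1 + x)) (l(Z, x) = 1/(1/(-1 + x) - 8) = 1/(-8 + 1/(-1 + x)))
97*(-148/l(13, -3) - 147) = 97*(-148*(-9 + 8*(-3))/(1 - 1*(-3)) - 147) = 97*(-148*(-9 - 24)/(1 + 3) - 147) = 97*(-148/(4/(-33)) - 147) = 97*(-148/((-1/33*4)) - 147) = 97*(-148/(-4/33) - 147) = 97*(-148*(-33/4) - 147) = 97*(1221 - 147) = 97*1074 = 104178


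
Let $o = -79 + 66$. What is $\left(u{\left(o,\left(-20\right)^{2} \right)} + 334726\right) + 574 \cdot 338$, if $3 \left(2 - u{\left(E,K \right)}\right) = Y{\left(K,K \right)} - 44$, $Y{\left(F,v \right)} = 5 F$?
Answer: $528088$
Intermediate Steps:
$o = -13$
$u{\left(E,K \right)} = \frac{50}{3} - \frac{5 K}{3}$ ($u{\left(E,K \right)} = 2 - \frac{5 K - 44}{3} = 2 - \frac{-44 + 5 K}{3} = 2 - \left(- \frac{44}{3} + \frac{5 K}{3}\right) = \frac{50}{3} - \frac{5 K}{3}$)
$\left(u{\left(o,\left(-20\right)^{2} \right)} + 334726\right) + 574 \cdot 338 = \left(\left(\frac{50}{3} - \frac{5 \left(-20\right)^{2}}{3}\right) + 334726\right) + 574 \cdot 338 = \left(\left(\frac{50}{3} - \frac{2000}{3}\right) + 334726\right) + 194012 = \left(-650 + 334726\right) + 194012 = 334076 + 194012 = 528088$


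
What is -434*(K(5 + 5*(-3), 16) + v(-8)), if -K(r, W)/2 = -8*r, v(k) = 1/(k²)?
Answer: 2221863/32 ≈ 69433.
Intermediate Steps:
v(k) = k⁻²
K(r, W) = 16*r (K(r, W) = -(-16)*r = 16*r)
-434*(K(5 + 5*(-3), 16) + v(-8)) = -434*(16*(5 + 5*(-3)) + (-8)⁻²) = -434*(16*(5 - 15) + 1/64) = -434*(16*(-10) + 1/64) = -434*(-160 + 1/64) = -434*(-10239/64) = 2221863/32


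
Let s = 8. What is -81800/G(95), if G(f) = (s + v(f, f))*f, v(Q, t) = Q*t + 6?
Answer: -16360/171741 ≈ -0.095260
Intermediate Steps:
v(Q, t) = 6 + Q*t
G(f) = f*(14 + f²) (G(f) = (8 + (6 + f*f))*f = (8 + (6 + f²))*f = (14 + f²)*f = f*(14 + f²))
-81800/G(95) = -81800*1/(95*(14 + 95²)) = -81800*1/(95*(14 + 9025)) = -81800/(95*9039) = -81800/858705 = -81800*1/858705 = -16360/171741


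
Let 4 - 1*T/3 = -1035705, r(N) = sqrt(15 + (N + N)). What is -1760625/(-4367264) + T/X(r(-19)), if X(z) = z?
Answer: 1760625/4367264 - 3107127*I*sqrt(23)/23 ≈ 0.40314 - 6.4788e+5*I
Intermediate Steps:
r(N) = sqrt(15 + 2*N)
T = 3107127 (T = 12 - 3*(-1035705) = 12 + 3107115 = 3107127)
-1760625/(-4367264) + T/X(r(-19)) = -1760625/(-4367264) + 3107127/(sqrt(15 + 2*(-19))) = -1760625*(-1/4367264) + 3107127/(sqrt(15 - 38)) = 1760625/4367264 + 3107127/(sqrt(-23)) = 1760625/4367264 + 3107127/((I*sqrt(23))) = 1760625/4367264 + 3107127*(-I*sqrt(23)/23) = 1760625/4367264 - 3107127*I*sqrt(23)/23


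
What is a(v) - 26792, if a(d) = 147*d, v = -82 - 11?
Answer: -40463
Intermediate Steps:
v = -93
a(v) - 26792 = 147*(-93) - 26792 = -13671 - 26792 = -40463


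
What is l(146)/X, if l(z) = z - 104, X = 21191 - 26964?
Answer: -42/5773 ≈ -0.0072752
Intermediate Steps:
X = -5773
l(z) = -104 + z
l(146)/X = (-104 + 146)/(-5773) = 42*(-1/5773) = -42/5773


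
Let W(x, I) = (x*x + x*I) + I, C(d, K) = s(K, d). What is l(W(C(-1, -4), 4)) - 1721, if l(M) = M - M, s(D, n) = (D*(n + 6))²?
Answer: -1721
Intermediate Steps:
s(D, n) = D²*(6 + n)² (s(D, n) = (D*(6 + n))² = D²*(6 + n)²)
C(d, K) = K²*(6 + d)²
W(x, I) = I + x² + I*x (W(x, I) = (x² + I*x) + I = I + x² + I*x)
l(M) = 0
l(W(C(-1, -4), 4)) - 1721 = 0 - 1721 = -1721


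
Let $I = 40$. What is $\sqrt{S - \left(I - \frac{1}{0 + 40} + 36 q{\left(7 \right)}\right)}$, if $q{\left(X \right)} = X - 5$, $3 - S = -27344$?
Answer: $\frac{\sqrt{10894010}}{20} \approx 165.03$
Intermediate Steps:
$S = 27347$ ($S = 3 - -27344 = 3 + 27344 = 27347$)
$q{\left(X \right)} = -5 + X$
$\sqrt{S - \left(I - \frac{1}{0 + 40} + 36 q{\left(7 \right)}\right)} = \sqrt{27347 - \left(40 - \frac{1}{0 + 40} + 36 \left(-5 + 7\right)\right)} = \sqrt{27347 - \left(112 - \frac{1}{40}\right)} = \sqrt{27347 + \left(-72 + \left(\frac{1}{40} - 40\right)\right)} = \sqrt{27347 - \frac{4479}{40}} = \sqrt{\frac{1089401}{40}} = \frac{\sqrt{10894010}}{20}$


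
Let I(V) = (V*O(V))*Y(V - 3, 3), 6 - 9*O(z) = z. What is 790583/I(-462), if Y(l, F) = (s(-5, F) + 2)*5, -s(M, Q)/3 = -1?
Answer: -790583/600600 ≈ -1.3163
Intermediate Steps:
s(M, Q) = 3 (s(M, Q) = -3*(-1) = 3)
O(z) = ⅔ - z/9
Y(l, F) = 25 (Y(l, F) = (3 + 2)*5 = 5*5 = 25)
I(V) = 25*V*(⅔ - V/9) (I(V) = (V*(⅔ - V/9))*25 = 25*V*(⅔ - V/9))
790583/I(-462) = 790583/(((25/9)*(-462)*(6 - 1*(-462)))) = 790583/(((25/9)*(-462)*(6 + 462))) = 790583/(((25/9)*(-462)*468)) = 790583/(-600600) = 790583*(-1/600600) = -790583/600600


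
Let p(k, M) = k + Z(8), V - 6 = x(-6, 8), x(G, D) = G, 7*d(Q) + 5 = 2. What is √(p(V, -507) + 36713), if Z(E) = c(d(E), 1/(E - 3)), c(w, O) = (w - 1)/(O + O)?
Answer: √1798762/7 ≈ 191.60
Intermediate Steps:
d(Q) = -3/7 (d(Q) = -5/7 + (⅐)*2 = -5/7 + 2/7 = -3/7)
c(w, O) = (-1 + w)/(2*O) (c(w, O) = (-1 + w)/((2*O)) = (-1 + w)*(1/(2*O)) = (-1 + w)/(2*O))
V = 0 (V = 6 - 6 = 0)
Z(E) = 15/7 - 5*E/7 (Z(E) = (-1 - 3/7)/(2*(1/(E - 3))) = (½)*(-10/7)/1/(-3 + E) = (½)*(-3 + E)*(-10/7) = 15/7 - 5*E/7)
p(k, M) = -25/7 + k (p(k, M) = k + (15/7 - 5/7*8) = k + (15/7 - 40/7) = k - 25/7 = -25/7 + k)
√(p(V, -507) + 36713) = √((-25/7 + 0) + 36713) = √(-25/7 + 36713) = √(256966/7) = √1798762/7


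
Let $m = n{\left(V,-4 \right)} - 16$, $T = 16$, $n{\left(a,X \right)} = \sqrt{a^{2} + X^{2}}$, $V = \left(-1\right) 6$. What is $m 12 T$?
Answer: $-3072 + 384 \sqrt{13} \approx -1687.5$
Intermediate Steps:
$V = -6$
$n{\left(a,X \right)} = \sqrt{X^{2} + a^{2}}$
$m = -16 + 2 \sqrt{13}$ ($m = \sqrt{\left(-4\right)^{2} + \left(-6\right)^{2}} - 16 = \sqrt{16 + 36} - 16 = \sqrt{52} - 16 = 2 \sqrt{13} - 16 = -16 + 2 \sqrt{13} \approx -8.7889$)
$m 12 T = \left(-16 + 2 \sqrt{13}\right) 12 \cdot 16 = \left(-192 + 24 \sqrt{13}\right) 16 = -3072 + 384 \sqrt{13}$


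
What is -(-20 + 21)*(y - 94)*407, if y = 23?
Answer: 28897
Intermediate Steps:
-(-20 + 21)*(y - 94)*407 = -(-20 + 21)*(23 - 94)*407 = -1*(-71)*407 = -(-71)*407 = -1*(-28897) = 28897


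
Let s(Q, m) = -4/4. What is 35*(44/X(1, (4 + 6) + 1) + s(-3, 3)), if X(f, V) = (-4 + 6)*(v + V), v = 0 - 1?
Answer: 42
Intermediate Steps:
v = -1
X(f, V) = -2 + 2*V (X(f, V) = (-4 + 6)*(-1 + V) = 2*(-1 + V) = -2 + 2*V)
s(Q, m) = -1 (s(Q, m) = -4*¼ = -1)
35*(44/X(1, (4 + 6) + 1) + s(-3, 3)) = 35*(44/(-2 + 2*((4 + 6) + 1)) - 1) = 35*(44/(-2 + 2*(10 + 1)) - 1) = 35*(44/(-2 + 2*11) - 1) = 35*(44/(-2 + 22) - 1) = 35*(44/20 - 1) = 35*(44*(1/20) - 1) = 35*(11/5 - 1) = 35*(6/5) = 42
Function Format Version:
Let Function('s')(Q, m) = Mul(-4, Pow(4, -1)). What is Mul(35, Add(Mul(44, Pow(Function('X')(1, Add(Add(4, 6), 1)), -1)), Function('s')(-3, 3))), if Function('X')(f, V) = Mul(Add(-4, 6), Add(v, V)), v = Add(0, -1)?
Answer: 42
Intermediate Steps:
v = -1
Function('X')(f, V) = Add(-2, Mul(2, V)) (Function('X')(f, V) = Mul(Add(-4, 6), Add(-1, V)) = Mul(2, Add(-1, V)) = Add(-2, Mul(2, V)))
Function('s')(Q, m) = -1 (Function('s')(Q, m) = Mul(-4, Rational(1, 4)) = -1)
Mul(35, Add(Mul(44, Pow(Function('X')(1, Add(Add(4, 6), 1)), -1)), Function('s')(-3, 3))) = Mul(35, Add(Mul(44, Pow(Add(-2, Mul(2, Add(Add(4, 6), 1))), -1)), -1)) = Mul(35, Add(Mul(44, Pow(Add(-2, Mul(2, Add(10, 1))), -1)), -1)) = Mul(35, Add(Mul(44, Pow(Add(-2, Mul(2, 11)), -1)), -1)) = Mul(35, Add(Mul(44, Pow(Add(-2, 22), -1)), -1)) = Mul(35, Add(Mul(44, Pow(20, -1)), -1)) = Mul(35, Add(Mul(44, Rational(1, 20)), -1)) = Mul(35, Add(Rational(11, 5), -1)) = Mul(35, Rational(6, 5)) = 42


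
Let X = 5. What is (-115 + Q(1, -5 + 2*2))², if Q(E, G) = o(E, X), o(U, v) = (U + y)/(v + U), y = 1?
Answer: 118336/9 ≈ 13148.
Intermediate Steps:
o(U, v) = (1 + U)/(U + v) (o(U, v) = (U + 1)/(v + U) = (1 + U)/(U + v))
Q(E, G) = (1 + E)/(5 + E) (Q(E, G) = (1 + E)/(E + 5) = (1 + E)/(5 + E))
(-115 + Q(1, -5 + 2*2))² = (-115 + (1 + 1)/(5 + 1))² = (-115 + 2/6)² = (-115 + (⅙)*2)² = (-115 + ⅓)² = (-344/3)² = 118336/9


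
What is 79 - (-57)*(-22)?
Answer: -1175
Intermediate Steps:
79 - (-57)*(-22) = 79 - 1*1254 = 79 - 1254 = -1175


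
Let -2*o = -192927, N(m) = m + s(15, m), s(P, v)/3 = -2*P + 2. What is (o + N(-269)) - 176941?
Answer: -161661/2 ≈ -80831.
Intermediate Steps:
s(P, v) = 6 - 6*P (s(P, v) = 3*(-2*P + 2) = 3*(2 - 2*P) = 6 - 6*P)
N(m) = -84 + m (N(m) = m + (6 - 6*15) = m + (6 - 90) = m - 84 = -84 + m)
o = 192927/2 (o = -½*(-192927) = 192927/2 ≈ 96464.)
(o + N(-269)) - 176941 = (192927/2 + (-84 - 269)) - 176941 = (192927/2 - 353) - 176941 = 192221/2 - 176941 = -161661/2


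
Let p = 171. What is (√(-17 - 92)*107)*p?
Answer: 18297*I*√109 ≈ 1.9103e+5*I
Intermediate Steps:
(√(-17 - 92)*107)*p = (√(-17 - 92)*107)*171 = (√(-109)*107)*171 = ((I*√109)*107)*171 = (107*I*√109)*171 = 18297*I*√109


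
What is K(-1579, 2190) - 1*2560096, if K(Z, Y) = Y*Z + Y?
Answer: -6015916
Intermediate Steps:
K(Z, Y) = Y + Y*Z
K(-1579, 2190) - 1*2560096 = 2190*(1 - 1579) - 1*2560096 = 2190*(-1578) - 2560096 = -3455820 - 2560096 = -6015916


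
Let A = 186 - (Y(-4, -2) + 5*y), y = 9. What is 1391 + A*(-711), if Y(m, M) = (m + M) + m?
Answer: -105970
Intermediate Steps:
Y(m, M) = M + 2*m (Y(m, M) = (M + m) + m = M + 2*m)
A = 151 (A = 186 - ((-2 + 2*(-4)) + 5*9) = 186 - ((-2 - 8) + 45) = 186 - (-10 + 45) = 186 - 1*35 = 186 - 35 = 151)
1391 + A*(-711) = 1391 + 151*(-711) = 1391 - 107361 = -105970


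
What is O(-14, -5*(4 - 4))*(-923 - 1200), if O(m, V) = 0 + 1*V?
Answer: 0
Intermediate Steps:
O(m, V) = V (O(m, V) = 0 + V = V)
O(-14, -5*(4 - 4))*(-923 - 1200) = (-5*(4 - 4))*(-923 - 1200) = -5*0*(-2123) = 0*(-2123) = 0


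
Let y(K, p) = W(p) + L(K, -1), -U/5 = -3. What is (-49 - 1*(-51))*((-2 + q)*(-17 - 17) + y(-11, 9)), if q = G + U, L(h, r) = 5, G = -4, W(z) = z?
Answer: -584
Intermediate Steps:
U = 15 (U = -5*(-3) = 15)
q = 11 (q = -4 + 15 = 11)
y(K, p) = 5 + p (y(K, p) = p + 5 = 5 + p)
(-49 - 1*(-51))*((-2 + q)*(-17 - 17) + y(-11, 9)) = (-49 - 1*(-51))*((-2 + 11)*(-17 - 17) + (5 + 9)) = (-49 + 51)*(9*(-34) + 14) = 2*(-306 + 14) = 2*(-292) = -584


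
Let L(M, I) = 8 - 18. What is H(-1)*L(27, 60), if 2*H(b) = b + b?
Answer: 10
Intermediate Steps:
L(M, I) = -10
H(b) = b (H(b) = (b + b)/2 = (2*b)/2 = b)
H(-1)*L(27, 60) = -1*(-10) = 10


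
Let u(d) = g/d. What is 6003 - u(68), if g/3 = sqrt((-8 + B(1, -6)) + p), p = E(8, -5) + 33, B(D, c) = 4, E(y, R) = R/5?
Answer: 6003 - 3*sqrt(7)/34 ≈ 6002.8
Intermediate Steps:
E(y, R) = R/5 (E(y, R) = R*(1/5) = R/5)
p = 32 (p = (1/5)*(-5) + 33 = -1 + 33 = 32)
g = 6*sqrt(7) (g = 3*sqrt((-8 + 4) + 32) = 3*sqrt(-4 + 32) = 3*sqrt(28) = 3*(2*sqrt(7)) = 6*sqrt(7) ≈ 15.875)
u(d) = 6*sqrt(7)/d (u(d) = (6*sqrt(7))/d = 6*sqrt(7)/d)
6003 - u(68) = 6003 - 6*sqrt(7)/68 = 6003 - 3*sqrt(7)/34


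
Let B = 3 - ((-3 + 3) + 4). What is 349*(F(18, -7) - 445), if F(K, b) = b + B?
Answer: -158097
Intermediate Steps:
B = -1 (B = 3 - (0 + 4) = 3 - 1*4 = 3 - 4 = -1)
F(K, b) = -1 + b (F(K, b) = b - 1 = -1 + b)
349*(F(18, -7) - 445) = 349*((-1 - 7) - 445) = 349*(-8 - 445) = 349*(-453) = -158097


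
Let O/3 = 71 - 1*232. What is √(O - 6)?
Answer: I*√489 ≈ 22.113*I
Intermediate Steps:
O = -483 (O = 3*(71 - 1*232) = 3*(71 - 232) = 3*(-161) = -483)
√(O - 6) = √(-483 - 6) = √(-489) = I*√489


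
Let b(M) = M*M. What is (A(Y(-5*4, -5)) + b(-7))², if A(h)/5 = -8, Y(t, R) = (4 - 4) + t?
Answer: 81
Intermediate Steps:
b(M) = M²
Y(t, R) = t (Y(t, R) = 0 + t = t)
A(h) = -40 (A(h) = 5*(-8) = -40)
(A(Y(-5*4, -5)) + b(-7))² = (-40 + (-7)²)² = (-40 + 49)² = 9² = 81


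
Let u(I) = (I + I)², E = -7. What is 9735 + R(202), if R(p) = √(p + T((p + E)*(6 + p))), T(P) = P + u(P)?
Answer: 9735 + √6580495162 ≈ 90855.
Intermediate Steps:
u(I) = 4*I² (u(I) = (2*I)² = 4*I²)
T(P) = P + 4*P²
R(p) = √(p + (1 + 4*(-7 + p)*(6 + p))*(-7 + p)*(6 + p)) (R(p) = √(p + ((p - 7)*(6 + p))*(1 + 4*((p - 7)*(6 + p)))) = √(p + ((-7 + p)*(6 + p))*(1 + 4*((-7 + p)*(6 + p)))) = √(p + ((-7 + p)*(6 + p))*(1 + 4*(-7 + p)*(6 + p))) = √(p + (1 + 4*(-7 + p)*(6 + p))*(-7 + p)*(6 + p)))
9735 + R(202) = 9735 + √(-42 + 202² + 4*(42 + 202 - 1*202²)²) = 9735 + √(-42 + 40804 + 4*(42 + 202 - 1*40804)²) = 9735 + √(-42 + 40804 + 4*(42 + 202 - 40804)²) = 9735 + √(-42 + 40804 + 4*(-40560)²) = 9735 + √(-42 + 40804 + 4*1645113600) = 9735 + √(-42 + 40804 + 6580454400) = 9735 + √6580495162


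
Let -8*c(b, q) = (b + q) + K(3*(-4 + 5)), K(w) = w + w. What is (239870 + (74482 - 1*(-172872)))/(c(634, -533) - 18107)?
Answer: -433088/16107 ≈ -26.888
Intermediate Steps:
K(w) = 2*w
c(b, q) = -3/4 - b/8 - q/8 (c(b, q) = -((b + q) + 2*(3*(-4 + 5)))/8 = -((b + q) + 2*(3*1))/8 = -((b + q) + 2*3)/8 = -((b + q) + 6)/8 = -(6 + b + q)/8 = -3/4 - b/8 - q/8)
(239870 + (74482 - 1*(-172872)))/(c(634, -533) - 18107) = (239870 + (74482 - 1*(-172872)))/((-3/4 - 1/8*634 - 1/8*(-533)) - 18107) = (239870 + (74482 + 172872))/((-3/4 - 317/4 + 533/8) - 18107) = (239870 + 247354)/(-107/8 - 18107) = 487224/(-144963/8) = 487224*(-8/144963) = -433088/16107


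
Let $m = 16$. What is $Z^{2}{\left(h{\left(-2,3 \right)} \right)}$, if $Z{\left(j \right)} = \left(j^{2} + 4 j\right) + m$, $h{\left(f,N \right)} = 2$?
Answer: $784$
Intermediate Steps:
$Z{\left(j \right)} = 16 + j^{2} + 4 j$ ($Z{\left(j \right)} = \left(j^{2} + 4 j\right) + 16 = 16 + j^{2} + 4 j$)
$Z^{2}{\left(h{\left(-2,3 \right)} \right)} = \left(16 + 2^{2} + 4 \cdot 2\right)^{2} = \left(16 + 4 + 8\right)^{2} = 28^{2} = 784$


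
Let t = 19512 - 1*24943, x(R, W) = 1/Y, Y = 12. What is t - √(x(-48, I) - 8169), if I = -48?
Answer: -5431 - I*√294081/6 ≈ -5431.0 - 90.382*I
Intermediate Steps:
x(R, W) = 1/12
t = -5431 (t = 19512 - 24943 = -5431)
t - √(x(-48, I) - 8169) = -5431 - √(1/12 - 8169) = -5431 - √(-98027/12) = -5431 - I*√294081/6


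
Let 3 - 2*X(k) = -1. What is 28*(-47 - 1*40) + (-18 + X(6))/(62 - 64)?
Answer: -2428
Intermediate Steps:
X(k) = 2 (X(k) = 3/2 - ½*(-1) = 3/2 + ½ = 2)
28*(-47 - 1*40) + (-18 + X(6))/(62 - 64) = 28*(-47 - 1*40) + (-18 + 2)/(62 - 64) = 28*(-47 - 40) - 16/(-2) = 28*(-87) - 16*(-½) = -2436 + 8 = -2428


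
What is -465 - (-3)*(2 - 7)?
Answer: -480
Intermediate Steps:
-465 - (-3)*(2 - 7) = -465 - (-3)*(-5) = -465 - 1*15 = -465 - 15 = -480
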